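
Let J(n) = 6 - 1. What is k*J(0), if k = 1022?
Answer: 5110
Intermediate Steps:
J(n) = 5
k*J(0) = 1022*5 = 5110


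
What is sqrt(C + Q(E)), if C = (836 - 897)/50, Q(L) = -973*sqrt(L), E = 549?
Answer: sqrt(-122 - 291900*sqrt(61))/10 ≈ 150.99*I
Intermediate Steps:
C = -61/50 (C = (1/50)*(-61) = -61/50 ≈ -1.2200)
sqrt(C + Q(E)) = sqrt(-61/50 - 2919*sqrt(61))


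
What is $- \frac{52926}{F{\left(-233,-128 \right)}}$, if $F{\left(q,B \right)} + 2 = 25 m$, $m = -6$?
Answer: $\frac{26463}{76} \approx 348.2$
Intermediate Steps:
$F{\left(q,B \right)} = -152$ ($F{\left(q,B \right)} = -2 + 25 \left(-6\right) = -2 - 150 = -152$)
$- \frac{52926}{F{\left(-233,-128 \right)}} = - \frac{52926}{-152} = \left(-52926\right) \left(- \frac{1}{152}\right) = \frac{26463}{76}$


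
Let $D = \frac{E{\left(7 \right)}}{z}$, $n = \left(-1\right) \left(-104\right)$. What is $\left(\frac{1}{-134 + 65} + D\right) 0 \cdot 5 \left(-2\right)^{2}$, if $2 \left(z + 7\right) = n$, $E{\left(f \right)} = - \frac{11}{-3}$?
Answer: $0$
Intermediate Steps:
$n = 104$
$E{\left(f \right)} = \frac{11}{3}$ ($E{\left(f \right)} = \left(-11\right) \left(- \frac{1}{3}\right) = \frac{11}{3}$)
$z = 45$ ($z = -7 + \frac{1}{2} \cdot 104 = -7 + 52 = 45$)
$D = \frac{11}{135}$ ($D = \frac{11}{3 \cdot 45} = \frac{11}{3} \cdot \frac{1}{45} = \frac{11}{135} \approx 0.081481$)
$\left(\frac{1}{-134 + 65} + D\right) 0 \cdot 5 \left(-2\right)^{2} = \left(\frac{1}{-134 + 65} + \frac{11}{135}\right) 0 \cdot 5 \left(-2\right)^{2} = \left(\frac{1}{-69} + \frac{11}{135}\right) 0 \cdot 4 = \left(- \frac{1}{69} + \frac{11}{135}\right) 0 = \frac{208}{3105} \cdot 0 = 0$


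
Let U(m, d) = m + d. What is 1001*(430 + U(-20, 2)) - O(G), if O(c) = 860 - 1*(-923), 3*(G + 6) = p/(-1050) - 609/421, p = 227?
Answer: 410629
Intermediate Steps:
U(m, d) = d + m
G = -8691917/1326150 (G = -6 + (227/(-1050) - 609/421)/3 = -6 + (227*(-1/1050) - 609*1/421)/3 = -6 + (-227/1050 - 609/421)/3 = -6 + (1/3)*(-735017/442050) = -6 - 735017/1326150 = -8691917/1326150 ≈ -6.5542)
O(c) = 1783 (O(c) = 860 + 923 = 1783)
1001*(430 + U(-20, 2)) - O(G) = 1001*(430 + (2 - 20)) - 1*1783 = 1001*(430 - 18) - 1783 = 1001*412 - 1783 = 412412 - 1783 = 410629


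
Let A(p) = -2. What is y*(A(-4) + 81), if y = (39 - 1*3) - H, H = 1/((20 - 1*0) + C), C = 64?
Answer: 238817/84 ≈ 2843.1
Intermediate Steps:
H = 1/84 (H = 1/((20 - 1*0) + 64) = 1/((20 + 0) + 64) = 1/(20 + 64) = 1/84 ≈ 0.011905)
y = 3023/84 (y = (39 - 1*3) - 1*1/84 = (39 - 3) - 1/84 = 36 - 1/84 = 3023/84 ≈ 35.988)
y*(A(-4) + 81) = 3023*(-2 + 81)/84 = (3023/84)*79 = 238817/84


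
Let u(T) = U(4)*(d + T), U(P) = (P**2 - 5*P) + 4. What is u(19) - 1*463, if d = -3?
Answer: -463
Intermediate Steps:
U(P) = 4 + P**2 - 5*P
u(T) = 0 (u(T) = (4 + 4**2 - 5*4)*(-3 + T) = (4 + 16 - 20)*(-3 + T) = 0*(-3 + T) = 0)
u(19) - 1*463 = 0 - 1*463 = 0 - 463 = -463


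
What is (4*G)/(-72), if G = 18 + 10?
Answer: -14/9 ≈ -1.5556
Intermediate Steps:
G = 28
(4*G)/(-72) = (4*28)/(-72) = 112*(-1/72) = -14/9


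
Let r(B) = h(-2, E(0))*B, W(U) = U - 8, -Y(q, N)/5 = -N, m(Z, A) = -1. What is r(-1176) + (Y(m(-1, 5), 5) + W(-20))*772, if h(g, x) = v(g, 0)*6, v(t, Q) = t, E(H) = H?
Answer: 11796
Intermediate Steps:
Y(q, N) = 5*N (Y(q, N) = -(-5)*N = 5*N)
W(U) = -8 + U
h(g, x) = 6*g (h(g, x) = g*6 = 6*g)
r(B) = -12*B (r(B) = (6*(-2))*B = -12*B)
r(-1176) + (Y(m(-1, 5), 5) + W(-20))*772 = -12*(-1176) + (5*5 + (-8 - 20))*772 = 14112 + (25 - 28)*772 = 14112 - 3*772 = 14112 - 2316 = 11796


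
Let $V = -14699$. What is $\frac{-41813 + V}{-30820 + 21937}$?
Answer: $\frac{56512}{8883} \approx 6.3618$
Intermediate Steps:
$\frac{-41813 + V}{-30820 + 21937} = \frac{-41813 - 14699}{-30820 + 21937} = - \frac{56512}{-8883} = \left(-56512\right) \left(- \frac{1}{8883}\right) = \frac{56512}{8883}$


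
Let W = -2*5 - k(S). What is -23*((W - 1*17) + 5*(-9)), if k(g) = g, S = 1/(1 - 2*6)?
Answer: 18193/11 ≈ 1653.9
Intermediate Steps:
S = -1/11 (S = 1/(1 - 12) = 1/(-11) = -1/11 ≈ -0.090909)
W = -109/11 (W = -2*5 - 1*(-1/11) = -10 + 1/11 = -109/11 ≈ -9.9091)
-23*((W - 1*17) + 5*(-9)) = -23*((-109/11 - 1*17) + 5*(-9)) = -23*((-109/11 - 17) - 45) = -23*(-296/11 - 45) = -23*(-791/11) = 18193/11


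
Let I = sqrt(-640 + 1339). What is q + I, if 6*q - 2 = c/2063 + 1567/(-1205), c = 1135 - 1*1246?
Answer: 267559/2485915 + sqrt(699) ≈ 26.546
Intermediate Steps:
c = -111 (c = 1135 - 1246 = -111)
q = 267559/2485915 (q = 1/3 + (-111/2063 + 1567/(-1205))/6 = 1/3 + (-111*1/2063 + 1567*(-1/1205))/6 = 1/3 + (-111/2063 - 1567/1205)/6 = 1/3 + (1/6)*(-3366476/2485915) = 1/3 - 1683238/7457745 = 267559/2485915 ≈ 0.10763)
I = sqrt(699) ≈ 26.439
q + I = 267559/2485915 + sqrt(699)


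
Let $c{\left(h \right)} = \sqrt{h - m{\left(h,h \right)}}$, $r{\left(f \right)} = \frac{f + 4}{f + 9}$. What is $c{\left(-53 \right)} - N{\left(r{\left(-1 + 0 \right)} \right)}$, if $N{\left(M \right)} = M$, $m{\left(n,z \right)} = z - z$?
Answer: $- \frac{3}{8} + i \sqrt{53} \approx -0.375 + 7.2801 i$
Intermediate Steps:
$m{\left(n,z \right)} = 0$
$r{\left(f \right)} = \frac{4 + f}{9 + f}$
$c{\left(h \right)} = \sqrt{h}$ ($c{\left(h \right)} = \sqrt{h - 0} = \sqrt{h + 0} = \sqrt{h}$)
$c{\left(-53 \right)} - N{\left(r{\left(-1 + 0 \right)} \right)} = \sqrt{-53} - \frac{4 + \left(-1 + 0\right)}{9 + \left(-1 + 0\right)} = i \sqrt{53} - \frac{4 - 1}{9 - 1} = i \sqrt{53} - \frac{1}{8} \cdot 3 = i \sqrt{53} - \frac{3}{8} = - \frac{3}{8} + i \sqrt{53}$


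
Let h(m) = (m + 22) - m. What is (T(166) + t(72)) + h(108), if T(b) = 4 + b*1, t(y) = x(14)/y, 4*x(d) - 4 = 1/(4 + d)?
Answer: 995401/5184 ≈ 192.01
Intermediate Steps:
h(m) = 22 (h(m) = (22 + m) - m = 22)
x(d) = 1 + 1/(4*(4 + d))
t(y) = 73/(72*y) (t(y) = ((17/4 + 14)/(4 + 14))/y = ((73/4)/18)/y = ((1/18)*(73/4))/y = 73/(72*y))
T(b) = 4 + b
(T(166) + t(72)) + h(108) = ((4 + 166) + (73/72)/72) + 22 = (170 + (73/72)*(1/72)) + 22 = (170 + 73/5184) + 22 = 881353/5184 + 22 = 995401/5184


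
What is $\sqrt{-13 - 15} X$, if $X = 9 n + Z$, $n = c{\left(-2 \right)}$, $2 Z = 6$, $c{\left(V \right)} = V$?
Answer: $- 30 i \sqrt{7} \approx - 79.373 i$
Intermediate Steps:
$Z = 3$ ($Z = \frac{1}{2} \cdot 6 = 3$)
$n = -2$
$X = -15$ ($X = 9 \left(-2\right) + 3 = -18 + 3 = -15$)
$\sqrt{-13 - 15} X = \sqrt{-13 - 15} \left(-15\right) = \sqrt{-28} \left(-15\right) = 2 i \sqrt{7} \left(-15\right) = - 30 i \sqrt{7}$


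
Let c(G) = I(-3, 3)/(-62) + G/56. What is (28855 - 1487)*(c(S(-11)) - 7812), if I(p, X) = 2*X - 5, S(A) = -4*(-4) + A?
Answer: -46393908605/217 ≈ -2.1380e+8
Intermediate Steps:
S(A) = 16 + A
I(p, X) = -5 + 2*X
c(G) = -1/62 + G/56 (c(G) = (-5 + 2*3)/(-62) + G/56 = (-5 + 6)*(-1/62) + G*(1/56) = 1*(-1/62) + G/56 = -1/62 + G/56)
(28855 - 1487)*(c(S(-11)) - 7812) = (28855 - 1487)*((-1/62 + (16 - 11)/56) - 7812) = 27368*((-1/62 + (1/56)*5) - 7812) = 27368*((-1/62 + 5/56) - 7812) = 27368*(127/1736 - 7812) = 27368*(-13561505/1736) = -46393908605/217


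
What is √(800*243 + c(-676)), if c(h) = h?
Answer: 2*√48431 ≈ 440.14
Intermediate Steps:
√(800*243 + c(-676)) = √(800*243 - 676) = √(194400 - 676) = √193724 = 2*√48431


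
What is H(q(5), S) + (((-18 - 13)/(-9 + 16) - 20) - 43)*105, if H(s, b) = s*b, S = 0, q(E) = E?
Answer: -7080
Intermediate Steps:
H(s, b) = b*s
H(q(5), S) + (((-18 - 13)/(-9 + 16) - 20) - 43)*105 = 0*5 + (((-18 - 13)/(-9 + 16) - 20) - 43)*105 = 0 + ((-31/7 - 20) - 43)*105 = 0 + (-171/7 - 43)*105 = 0 - 472/7*105 = 0 - 7080 = -7080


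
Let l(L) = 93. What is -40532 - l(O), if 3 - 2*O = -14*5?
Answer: -40625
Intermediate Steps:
O = 73/2 (O = 3/2 - (-7)*5 = 3/2 - ½*(-70) = 3/2 + 35 = 73/2 ≈ 36.500)
-40532 - l(O) = -40532 - 1*93 = -40532 - 93 = -40625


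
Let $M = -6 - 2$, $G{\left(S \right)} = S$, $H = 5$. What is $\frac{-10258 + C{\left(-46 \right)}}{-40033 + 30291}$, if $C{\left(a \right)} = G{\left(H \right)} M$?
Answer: $\frac{5149}{4871} \approx 1.0571$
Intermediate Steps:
$M = -8$ ($M = -6 - 2 = -8$)
$C{\left(a \right)} = -40$ ($C{\left(a \right)} = 5 \left(-8\right) = -40$)
$\frac{-10258 + C{\left(-46 \right)}}{-40033 + 30291} = \frac{-10258 - 40}{-40033 + 30291} = - \frac{10298}{-9742} = \left(-10298\right) \left(- \frac{1}{9742}\right) = \frac{5149}{4871}$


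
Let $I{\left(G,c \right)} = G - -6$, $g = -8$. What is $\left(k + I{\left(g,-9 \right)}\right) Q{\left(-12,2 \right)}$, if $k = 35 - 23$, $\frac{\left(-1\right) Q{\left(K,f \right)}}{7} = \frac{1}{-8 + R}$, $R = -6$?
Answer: $5$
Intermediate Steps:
$I{\left(G,c \right)} = 6 + G$ ($I{\left(G,c \right)} = G + 6 = 6 + G$)
$Q{\left(K,f \right)} = \frac{1}{2}$ ($Q{\left(K,f \right)} = - \frac{7}{-8 - 6} = - \frac{7}{-14} = \left(-7\right) \left(- \frac{1}{14}\right) = \frac{1}{2}$)
$k = 12$
$\left(k + I{\left(g,-9 \right)}\right) Q{\left(-12,2 \right)} = \left(12 + \left(6 - 8\right)\right) \frac{1}{2} = \left(12 - 2\right) \frac{1}{2} = 10 \cdot \frac{1}{2} = 5$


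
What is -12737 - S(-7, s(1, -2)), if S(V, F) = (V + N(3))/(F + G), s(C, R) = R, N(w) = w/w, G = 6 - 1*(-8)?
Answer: -25473/2 ≈ -12737.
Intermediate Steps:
G = 14 (G = 6 + 8 = 14)
N(w) = 1
S(V, F) = (1 + V)/(14 + F) (S(V, F) = (V + 1)/(F + 14) = (1 + V)/(14 + F))
-12737 - S(-7, s(1, -2)) = -12737 - (1 - 7)/(14 - 2) = -12737 - (-6)/12 = -12737 - 1*(-½) = -12737 + ½ = -25473/2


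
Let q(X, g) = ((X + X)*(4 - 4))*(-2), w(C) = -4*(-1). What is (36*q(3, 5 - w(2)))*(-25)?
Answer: 0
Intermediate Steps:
w(C) = 4
q(X, g) = 0 (q(X, g) = ((2*X)*0)*(-2) = 0*(-2) = 0)
(36*q(3, 5 - w(2)))*(-25) = (36*0)*(-25) = 0*(-25) = 0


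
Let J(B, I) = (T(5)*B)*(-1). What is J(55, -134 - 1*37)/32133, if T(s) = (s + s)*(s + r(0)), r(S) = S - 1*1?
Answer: -2200/32133 ≈ -0.068465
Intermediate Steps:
r(S) = -1 + S (r(S) = S - 1 = -1 + S)
T(s) = 2*s*(-1 + s) (T(s) = (s + s)*(s + (-1 + 0)) = (2*s)*(s - 1) = (2*s)*(-1 + s) = 2*s*(-1 + s))
J(B, I) = -40*B (J(B, I) = ((2*5*(-1 + 5))*B)*(-1) = ((2*5*4)*B)*(-1) = (40*B)*(-1) = -40*B)
J(55, -134 - 1*37)/32133 = -40*55/32133 = -2200*1/32133 = -2200/32133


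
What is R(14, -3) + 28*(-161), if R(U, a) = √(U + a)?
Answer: -4508 + √11 ≈ -4504.7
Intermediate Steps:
R(14, -3) + 28*(-161) = √(14 - 3) + 28*(-161) = √11 - 4508 = -4508 + √11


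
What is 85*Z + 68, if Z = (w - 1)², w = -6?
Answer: 4233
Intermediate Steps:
Z = 49 (Z = (-6 - 1)² = (-7)² = 49)
85*Z + 68 = 85*49 + 68 = 4165 + 68 = 4233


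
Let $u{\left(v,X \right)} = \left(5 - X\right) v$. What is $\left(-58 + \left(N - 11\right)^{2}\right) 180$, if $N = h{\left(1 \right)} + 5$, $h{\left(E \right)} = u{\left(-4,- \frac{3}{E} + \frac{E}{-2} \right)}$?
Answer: $277560$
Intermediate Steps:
$u{\left(v,X \right)} = v \left(5 - X\right)$
$h{\left(E \right)} = -20 - \frac{12}{E} - 2 E$ ($h{\left(E \right)} = - 4 \left(5 - \left(- \frac{3}{E} + \frac{E}{-2}\right)\right) = - 4 \left(5 - \left(- \frac{3}{E} + E \left(- \frac{1}{2}\right)\right)\right) = - 4 \left(5 - \left(- \frac{3}{E} - \frac{E}{2}\right)\right) = - 4 \left(5 + \left(\frac{E}{2} + \frac{3}{E}\right)\right) = - 4 \left(5 + \frac{E}{2} + \frac{3}{E}\right) = -20 - \frac{12}{E} - 2 E$)
$N = -29$ ($N = \left(-20 - \frac{12}{1} - 2\right) + 5 = \left(-20 - 12 - 2\right) + 5 = -34 + 5 = -29$)
$\left(-58 + \left(N - 11\right)^{2}\right) 180 = \left(-58 + \left(-29 - 11\right)^{2}\right) 180 = \left(-58 + \left(-40\right)^{2}\right) 180 = \left(-58 + 1600\right) 180 = 1542 \cdot 180 = 277560$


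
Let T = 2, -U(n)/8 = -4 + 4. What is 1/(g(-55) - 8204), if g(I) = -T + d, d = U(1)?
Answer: -1/8206 ≈ -0.00012186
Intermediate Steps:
U(n) = 0 (U(n) = -8*(-4 + 4) = -8*0 = 0)
d = 0
g(I) = -2 (g(I) = -1*2 + 0 = -2 + 0 = -2)
1/(g(-55) - 8204) = 1/(-2 - 8204) = 1/(-8206) = -1/8206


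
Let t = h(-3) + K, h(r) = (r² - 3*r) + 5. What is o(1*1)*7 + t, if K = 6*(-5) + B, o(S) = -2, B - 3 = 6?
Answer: -12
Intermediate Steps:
B = 9 (B = 3 + 6 = 9)
h(r) = 5 + r² - 3*r
K = -21 (K = 6*(-5) + 9 = -30 + 9 = -21)
t = 2 (t = (5 + (-3)² - 3*(-3)) - 21 = (5 + 9 + 9) - 21 = 23 - 21 = 2)
o(1*1)*7 + t = -2*7 + 2 = -14 + 2 = -12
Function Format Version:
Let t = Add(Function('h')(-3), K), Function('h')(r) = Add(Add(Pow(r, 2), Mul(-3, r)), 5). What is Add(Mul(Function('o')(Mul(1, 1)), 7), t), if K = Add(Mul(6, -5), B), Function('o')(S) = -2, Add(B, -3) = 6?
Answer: -12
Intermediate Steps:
B = 9 (B = Add(3, 6) = 9)
Function('h')(r) = Add(5, Pow(r, 2), Mul(-3, r))
K = -21 (K = Add(Mul(6, -5), 9) = Add(-30, 9) = -21)
t = 2 (t = Add(Add(5, Pow(-3, 2), Mul(-3, -3)), -21) = Add(Add(5, 9, 9), -21) = Add(23, -21) = 2)
Add(Mul(Function('o')(Mul(1, 1)), 7), t) = Add(Mul(-2, 7), 2) = Add(-14, 2) = -12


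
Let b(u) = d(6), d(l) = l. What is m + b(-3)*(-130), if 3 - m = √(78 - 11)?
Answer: -777 - √67 ≈ -785.19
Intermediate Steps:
b(u) = 6
m = 3 - √67 (m = 3 - √(78 - 11) = 3 - √67 ≈ -5.1854)
m + b(-3)*(-130) = (3 - √67) + 6*(-130) = (3 - √67) - 780 = -777 - √67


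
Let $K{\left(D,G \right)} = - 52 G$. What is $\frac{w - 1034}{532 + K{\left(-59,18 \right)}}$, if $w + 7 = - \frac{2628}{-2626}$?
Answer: $\frac{1365519}{530452} \approx 2.5743$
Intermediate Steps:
$w = - \frac{7877}{1313}$ ($w = -7 - \frac{2628}{-2626} = -7 - - \frac{1314}{1313} = -7 + \frac{1314}{1313} = - \frac{7877}{1313} \approx -5.9992$)
$\frac{w - 1034}{532 + K{\left(-59,18 \right)}} = \frac{- \frac{7877}{1313} - 1034}{532 - 936} = - \frac{1365519}{1313 \left(532 - 936\right)} = - \frac{1365519}{1313 \left(-404\right)} = \left(- \frac{1365519}{1313}\right) \left(- \frac{1}{404}\right) = \frac{1365519}{530452}$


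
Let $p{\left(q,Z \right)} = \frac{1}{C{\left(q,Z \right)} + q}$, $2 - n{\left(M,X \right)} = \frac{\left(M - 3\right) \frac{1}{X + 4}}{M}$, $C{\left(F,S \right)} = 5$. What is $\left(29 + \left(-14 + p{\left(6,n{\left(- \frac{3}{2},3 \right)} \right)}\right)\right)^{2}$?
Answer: $\frac{27556}{121} \approx 227.74$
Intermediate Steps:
$n{\left(M,X \right)} = 2 - \frac{-3 + M}{M \left(4 + X\right)}$ ($n{\left(M,X \right)} = 2 - \frac{\left(M - 3\right) \frac{1}{X + 4}}{M} = 2 - \frac{\left(-3 + M\right) \frac{1}{4 + X}}{M} = 2 - \frac{\frac{1}{4 + X} \left(-3 + M\right)}{M} = 2 - \frac{-3 + M}{M \left(4 + X\right)}$)
$p{\left(q,Z \right)} = \frac{1}{5 + q}$
$\left(29 + \left(-14 + p{\left(6,n{\left(- \frac{3}{2},3 \right)} \right)}\right)\right)^{2} = \left(29 - \left(14 - \frac{1}{5 + 6}\right)\right)^{2} = \left(29 - \left(14 - \frac{1}{11}\right)\right)^{2} = \left(29 + \left(-14 + \frac{1}{11}\right)\right)^{2} = \left(29 - \frac{153}{11}\right)^{2} = \left(\frac{166}{11}\right)^{2} = \frac{27556}{121}$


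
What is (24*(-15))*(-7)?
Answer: 2520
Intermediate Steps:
(24*(-15))*(-7) = -360*(-7) = 2520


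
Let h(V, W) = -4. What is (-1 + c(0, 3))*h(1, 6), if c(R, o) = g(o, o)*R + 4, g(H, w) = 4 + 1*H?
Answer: -12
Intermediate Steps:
g(H, w) = 4 + H
c(R, o) = 4 + R*(4 + o) (c(R, o) = (4 + o)*R + 4 = R*(4 + o) + 4 = 4 + R*(4 + o))
(-1 + c(0, 3))*h(1, 6) = (-1 + (4 + 0*(4 + 3)))*(-4) = (-1 + (4 + 0*7))*(-4) = (-1 + (4 + 0))*(-4) = (-1 + 4)*(-4) = 3*(-4) = -12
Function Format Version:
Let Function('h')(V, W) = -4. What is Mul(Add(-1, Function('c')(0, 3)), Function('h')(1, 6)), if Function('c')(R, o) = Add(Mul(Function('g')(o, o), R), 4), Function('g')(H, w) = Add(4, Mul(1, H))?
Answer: -12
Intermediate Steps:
Function('g')(H, w) = Add(4, H)
Function('c')(R, o) = Add(4, Mul(R, Add(4, o))) (Function('c')(R, o) = Add(Mul(Add(4, o), R), 4) = Add(Mul(R, Add(4, o)), 4) = Add(4, Mul(R, Add(4, o))))
Mul(Add(-1, Function('c')(0, 3)), Function('h')(1, 6)) = Mul(Add(-1, Add(4, Mul(0, Add(4, 3)))), -4) = Mul(Add(-1, Add(4, Mul(0, 7))), -4) = Mul(Add(-1, Add(4, 0)), -4) = Mul(Add(-1, 4), -4) = Mul(3, -4) = -12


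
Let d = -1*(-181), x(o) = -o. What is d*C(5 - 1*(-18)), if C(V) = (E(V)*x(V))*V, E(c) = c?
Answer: -2202227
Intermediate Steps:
d = 181
C(V) = -V³ (C(V) = (V*(-V))*V = (-V²)*V = -V³)
d*C(5 - 1*(-18)) = 181*(-(5 - 1*(-18))³) = 181*(-(5 + 18)³) = 181*(-1*23³) = 181*(-1*12167) = 181*(-12167) = -2202227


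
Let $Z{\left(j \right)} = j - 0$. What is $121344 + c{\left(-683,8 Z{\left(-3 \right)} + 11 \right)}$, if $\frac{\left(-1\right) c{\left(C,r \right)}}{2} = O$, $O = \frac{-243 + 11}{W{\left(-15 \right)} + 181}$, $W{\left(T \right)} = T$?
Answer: $\frac{10071784}{83} \approx 1.2135 \cdot 10^{5}$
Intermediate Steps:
$Z{\left(j \right)} = j$ ($Z{\left(j \right)} = j + 0 = j$)
$O = - \frac{116}{83}$ ($O = \frac{-243 + 11}{-15 + 181} = - \frac{232}{166} = \left(-232\right) \frac{1}{166} = - \frac{116}{83} \approx -1.3976$)
$c{\left(C,r \right)} = \frac{232}{83}$ ($c{\left(C,r \right)} = \left(-2\right) \left(- \frac{116}{83}\right) = \frac{232}{83}$)
$121344 + c{\left(-683,8 Z{\left(-3 \right)} + 11 \right)} = 121344 + \frac{232}{83} = \frac{10071784}{83}$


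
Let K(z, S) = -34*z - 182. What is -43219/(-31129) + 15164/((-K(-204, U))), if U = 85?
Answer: -90069515/105122633 ≈ -0.85680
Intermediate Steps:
K(z, S) = -182 - 34*z
-43219/(-31129) + 15164/((-K(-204, U))) = -43219/(-31129) + 15164/((-(-182 - 34*(-204)))) = -43219*(-1/31129) + 15164/((-(-182 + 6936))) = 43219/31129 + 15164/((-1*6754)) = 43219/31129 + 15164/(-6754) = 43219/31129 + 15164*(-1/6754) = 43219/31129 - 7582/3377 = -90069515/105122633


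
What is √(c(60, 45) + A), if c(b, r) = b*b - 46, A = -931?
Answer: √2623 ≈ 51.215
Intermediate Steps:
c(b, r) = -46 + b² (c(b, r) = b² - 46 = -46 + b²)
√(c(60, 45) + A) = √((-46 + 60²) - 931) = √((-46 + 3600) - 931) = √(3554 - 931) = √2623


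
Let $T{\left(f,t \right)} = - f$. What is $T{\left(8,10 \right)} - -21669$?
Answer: $21661$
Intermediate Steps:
$T{\left(8,10 \right)} - -21669 = \left(-1\right) 8 - -21669 = -8 + 21669 = 21661$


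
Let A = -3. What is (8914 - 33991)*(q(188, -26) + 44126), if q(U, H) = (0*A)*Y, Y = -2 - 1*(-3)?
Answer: -1106547702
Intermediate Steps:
Y = 1 (Y = -2 + 3 = 1)
q(U, H) = 0 (q(U, H) = (0*(-3))*1 = 0*1 = 0)
(8914 - 33991)*(q(188, -26) + 44126) = (8914 - 33991)*(0 + 44126) = -25077*44126 = -1106547702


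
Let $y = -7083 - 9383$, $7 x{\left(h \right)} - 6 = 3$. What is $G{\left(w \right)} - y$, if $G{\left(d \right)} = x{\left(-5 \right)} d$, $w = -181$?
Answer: $\frac{113633}{7} \approx 16233.0$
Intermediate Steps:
$x{\left(h \right)} = \frac{9}{7}$ ($x{\left(h \right)} = \frac{6}{7} + \frac{1}{7} \cdot 3 = \frac{6}{7} + \frac{3}{7} = \frac{9}{7}$)
$G{\left(d \right)} = \frac{9 d}{7}$
$y = -16466$
$G{\left(w \right)} - y = \frac{9}{7} \left(-181\right) - -16466 = - \frac{1629}{7} + 16466 = \frac{113633}{7}$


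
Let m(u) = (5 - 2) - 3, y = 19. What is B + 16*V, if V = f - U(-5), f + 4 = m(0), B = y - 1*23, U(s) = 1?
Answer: -84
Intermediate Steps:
m(u) = 0 (m(u) = 3 - 3 = 0)
B = -4 (B = 19 - 1*23 = 19 - 23 = -4)
f = -4 (f = -4 + 0 = -4)
V = -5 (V = -4 - 1*1 = -4 - 1 = -5)
B + 16*V = -4 + 16*(-5) = -4 - 80 = -84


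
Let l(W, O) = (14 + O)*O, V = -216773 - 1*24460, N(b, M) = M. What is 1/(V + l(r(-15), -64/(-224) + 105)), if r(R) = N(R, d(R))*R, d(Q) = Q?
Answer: -49/11205022 ≈ -4.3730e-6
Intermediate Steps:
r(R) = R² (r(R) = R*R = R²)
V = -241233 (V = -216773 - 24460 = -241233)
l(W, O) = O*(14 + O)
1/(V + l(r(-15), -64/(-224) + 105)) = 1/(-241233 + (-64/(-224) + 105)*(14 + (-64/(-224) + 105))) = 1/(-241233 + (-64*(-1/224) + 105)*(14 + (-64*(-1/224) + 105))) = 1/(-241233 + (2/7 + 105)*(14 + (2/7 + 105))) = 1/(-241233 + 737*(14 + 737/7)/7) = 1/(-241233 + (737/7)*(835/7)) = 1/(-241233 + 615395/49) = 1/(-11205022/49) = -49/11205022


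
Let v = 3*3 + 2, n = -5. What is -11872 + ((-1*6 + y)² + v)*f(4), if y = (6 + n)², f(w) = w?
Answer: -11728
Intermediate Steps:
y = 1 (y = (6 - 5)² = 1² = 1)
v = 11 (v = 9 + 2 = 11)
-11872 + ((-1*6 + y)² + v)*f(4) = -11872 + ((-1*6 + 1)² + 11)*4 = -11872 + ((-6 + 1)² + 11)*4 = -11872 + ((-5)² + 11)*4 = -11872 + (25 + 11)*4 = -11872 + 36*4 = -11872 + 144 = -11728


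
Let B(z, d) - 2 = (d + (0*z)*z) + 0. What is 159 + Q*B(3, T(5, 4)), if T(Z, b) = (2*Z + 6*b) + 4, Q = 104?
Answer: 4319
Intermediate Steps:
T(Z, b) = 4 + 2*Z + 6*b
B(z, d) = 2 + d (B(z, d) = 2 + ((d + (0*z)*z) + 0) = 2 + ((d + 0*z) + 0) = 2 + ((d + 0) + 0) = 2 + (d + 0) = 2 + d)
159 + Q*B(3, T(5, 4)) = 159 + 104*(2 + (4 + 2*5 + 6*4)) = 159 + 104*(2 + (4 + 10 + 24)) = 159 + 104*(2 + 38) = 159 + 104*40 = 159 + 4160 = 4319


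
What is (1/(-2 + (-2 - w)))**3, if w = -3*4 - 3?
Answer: 1/1331 ≈ 0.00075131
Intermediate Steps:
w = -15 (w = -12 - 3 = -15)
(1/(-2 + (-2 - w)))**3 = (1/(-2 + (-2 - 1*(-15))))**3 = (1/(-2 + (-2 + 15)))**3 = (1/(-2 + 13))**3 = (1/11)**3 = 1/1331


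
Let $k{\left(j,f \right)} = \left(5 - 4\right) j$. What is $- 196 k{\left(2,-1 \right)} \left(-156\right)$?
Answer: $61152$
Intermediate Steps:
$k{\left(j,f \right)} = j$ ($k{\left(j,f \right)} = 1 j = j$)
$- 196 k{\left(2,-1 \right)} \left(-156\right) = \left(-196\right) 2 \left(-156\right) = \left(-392\right) \left(-156\right) = 61152$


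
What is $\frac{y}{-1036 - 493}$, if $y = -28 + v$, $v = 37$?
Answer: $- \frac{9}{1529} \approx -0.0058862$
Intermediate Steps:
$y = 9$ ($y = -28 + 37 = 9$)
$\frac{y}{-1036 - 493} = \frac{1}{-1036 - 493} \cdot 9 = \frac{1}{-1529} \cdot 9 = \left(- \frac{1}{1529}\right) 9 = - \frac{9}{1529}$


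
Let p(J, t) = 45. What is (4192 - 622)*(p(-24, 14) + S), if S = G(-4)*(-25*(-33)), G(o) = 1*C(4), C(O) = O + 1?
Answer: 14886900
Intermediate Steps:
C(O) = 1 + O
G(o) = 5 (G(o) = 1*(1 + 4) = 1*5 = 5)
S = 4125 (S = 5*(-25*(-33)) = 5*825 = 4125)
(4192 - 622)*(p(-24, 14) + S) = (4192 - 622)*(45 + 4125) = 3570*4170 = 14886900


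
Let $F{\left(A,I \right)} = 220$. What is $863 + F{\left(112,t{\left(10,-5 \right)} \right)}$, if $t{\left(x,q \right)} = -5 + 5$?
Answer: $1083$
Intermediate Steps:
$t{\left(x,q \right)} = 0$
$863 + F{\left(112,t{\left(10,-5 \right)} \right)} = 863 + 220 = 1083$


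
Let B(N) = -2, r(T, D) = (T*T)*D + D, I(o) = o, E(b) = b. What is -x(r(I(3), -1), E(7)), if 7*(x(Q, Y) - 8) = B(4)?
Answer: -54/7 ≈ -7.7143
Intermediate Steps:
r(T, D) = D + D*T**2 (r(T, D) = T**2*D + D = D*T**2 + D = D + D*T**2)
x(Q, Y) = 54/7 (x(Q, Y) = 8 + (1/7)*(-2) = 8 - 2/7 = 54/7)
-x(r(I(3), -1), E(7)) = -1*54/7 = -54/7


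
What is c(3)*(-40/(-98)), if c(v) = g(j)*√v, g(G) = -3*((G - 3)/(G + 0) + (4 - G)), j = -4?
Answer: -585*√3/49 ≈ -20.679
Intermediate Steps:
g(G) = -12 + 3*G - 3*(-3 + G)/G (g(G) = -3*((-3 + G)/G + (4 - G)) = -3*(4 - G + (-3 + G)/G) = -12 + 3*G - 3*(-3 + G)/G)
c(v) = -117*√v/4 (c(v) = (-15 + 3*(-4) + 9/(-4))*√v = (-15 - 12 + 9*(-¼))*√v = (-15 - 12 - 9/4)*√v = -117*√v/4)
c(3)*(-40/(-98)) = (-117*√3/4)*(-40/(-98)) = (-117*√3/4)*(-40*(-1/98)) = -117*√3/4*(20/49) = -585*√3/49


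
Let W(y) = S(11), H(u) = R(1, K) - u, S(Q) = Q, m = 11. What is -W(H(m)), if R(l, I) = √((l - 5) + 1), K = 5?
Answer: -11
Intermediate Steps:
R(l, I) = √(-4 + l) (R(l, I) = √((-5 + l) + 1) = √(-4 + l))
H(u) = -u + I*√3 (H(u) = √(-4 + 1) - u = √(-3) - u = I*√3 - u = -u + I*√3)
W(y) = 11
-W(H(m)) = -1*11 = -11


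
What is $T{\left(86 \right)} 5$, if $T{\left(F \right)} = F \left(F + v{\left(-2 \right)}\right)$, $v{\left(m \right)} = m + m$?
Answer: $35260$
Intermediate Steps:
$v{\left(m \right)} = 2 m$
$T{\left(F \right)} = F \left(-4 + F\right)$ ($T{\left(F \right)} = F \left(F + 2 \left(-2\right)\right) = F \left(F - 4\right) = F \left(-4 + F\right)$)
$T{\left(86 \right)} 5 = 86 \left(-4 + 86\right) 5 = 86 \cdot 82 \cdot 5 = 7052 \cdot 5 = 35260$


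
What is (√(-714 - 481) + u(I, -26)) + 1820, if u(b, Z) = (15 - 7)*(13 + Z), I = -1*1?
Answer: 1716 + I*√1195 ≈ 1716.0 + 34.569*I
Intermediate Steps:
I = -1
u(b, Z) = 104 + 8*Z (u(b, Z) = 8*(13 + Z) = 104 + 8*Z)
(√(-714 - 481) + u(I, -26)) + 1820 = (√(-714 - 481) + (104 + 8*(-26))) + 1820 = (√(-1195) + (104 - 208)) + 1820 = (I*√1195 - 104) + 1820 = (-104 + I*√1195) + 1820 = 1716 + I*√1195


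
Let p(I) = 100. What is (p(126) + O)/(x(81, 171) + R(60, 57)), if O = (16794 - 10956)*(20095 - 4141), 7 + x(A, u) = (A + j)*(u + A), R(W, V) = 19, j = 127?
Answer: 23284888/13107 ≈ 1776.5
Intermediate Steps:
x(A, u) = -7 + (127 + A)*(A + u) (x(A, u) = -7 + (A + 127)*(u + A) = -7 + (127 + A)*(A + u))
O = 93139452 (O = 5838*15954 = 93139452)
(p(126) + O)/(x(81, 171) + R(60, 57)) = (100 + 93139452)/((-7 + 81**2 + 127*81 + 127*171 + 81*171) + 19) = 93139552/((-7 + 6561 + 10287 + 21717 + 13851) + 19) = 93139552/(52409 + 19) = 93139552/52428 = 93139552*(1/52428) = 23284888/13107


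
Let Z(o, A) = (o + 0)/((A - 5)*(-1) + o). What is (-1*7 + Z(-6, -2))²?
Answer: 169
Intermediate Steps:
Z(o, A) = o/(5 + o - A) (Z(o, A) = o/((-5 + A)*(-1) + o) = o/((5 - A) + o) = o/(5 + o - A))
(-1*7 + Z(-6, -2))² = (-1*7 - 6/(5 - 6 - 1*(-2)))² = (-7 - 6/(5 - 6 + 2))² = (-7 - 6/1)² = (-7 - 6*1)² = (-7 - 6)² = (-13)² = 169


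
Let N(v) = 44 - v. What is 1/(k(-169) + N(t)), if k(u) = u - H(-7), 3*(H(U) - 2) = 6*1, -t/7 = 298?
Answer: 1/1957 ≈ 0.00051099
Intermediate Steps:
t = -2086 (t = -7*298 = -2086)
H(U) = 4 (H(U) = 2 + (6*1)/3 = 2 + (1/3)*6 = 2 + 2 = 4)
k(u) = -4 + u (k(u) = u - 1*4 = u - 4 = -4 + u)
1/(k(-169) + N(t)) = 1/((-4 - 169) + (44 - 1*(-2086))) = 1/(-173 + (44 + 2086)) = 1/(-173 + 2130) = 1/1957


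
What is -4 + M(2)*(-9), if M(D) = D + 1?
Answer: -31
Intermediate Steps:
M(D) = 1 + D
-4 + M(2)*(-9) = -4 + (1 + 2)*(-9) = -4 + 3*(-9) = -4 - 27 = -31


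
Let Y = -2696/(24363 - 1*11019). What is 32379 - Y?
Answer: 54008509/1668 ≈ 32379.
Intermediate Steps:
Y = -337/1668 (Y = -2696/(24363 - 11019) = -2696/13344 = -2696*1/13344 = -337/1668 ≈ -0.20204)
32379 - Y = 32379 - 1*(-337/1668) = 32379 + 337/1668 = 54008509/1668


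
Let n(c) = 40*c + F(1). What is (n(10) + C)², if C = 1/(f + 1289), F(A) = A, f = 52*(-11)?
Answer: 82666600324/514089 ≈ 1.6080e+5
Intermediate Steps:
f = -572
C = 1/717 (C = 1/(-572 + 1289) = 1/717 ≈ 0.0013947)
n(c) = 1 + 40*c (n(c) = 40*c + 1 = 1 + 40*c)
(n(10) + C)² = ((1 + 40*10) + 1/717)² = ((1 + 400) + 1/717)² = (401 + 1/717)² = (287518/717)² = 82666600324/514089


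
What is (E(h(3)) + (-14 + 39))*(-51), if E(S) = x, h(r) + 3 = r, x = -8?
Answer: -867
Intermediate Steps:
h(r) = -3 + r
E(S) = -8
(E(h(3)) + (-14 + 39))*(-51) = (-8 + (-14 + 39))*(-51) = (-8 + 25)*(-51) = 17*(-51) = -867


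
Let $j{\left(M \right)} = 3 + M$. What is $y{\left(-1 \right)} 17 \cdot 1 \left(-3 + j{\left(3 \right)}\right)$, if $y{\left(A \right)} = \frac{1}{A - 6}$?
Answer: $- \frac{51}{7} \approx -7.2857$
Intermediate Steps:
$y{\left(A \right)} = \frac{1}{-6 + A}$
$y{\left(-1 \right)} 17 \cdot 1 \left(-3 + j{\left(3 \right)}\right) = \frac{1}{-6 - 1} \cdot 17 \cdot 1 \left(-3 + \left(3 + 3\right)\right) = \frac{1}{-7} \cdot 17 \cdot 1 \left(-3 + 6\right) = \left(- \frac{1}{7}\right) 17 \cdot 1 \cdot 3 = \left(- \frac{17}{7}\right) 3 = - \frac{51}{7}$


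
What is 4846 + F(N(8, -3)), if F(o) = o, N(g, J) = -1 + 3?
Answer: 4848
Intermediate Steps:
N(g, J) = 2
4846 + F(N(8, -3)) = 4846 + 2 = 4848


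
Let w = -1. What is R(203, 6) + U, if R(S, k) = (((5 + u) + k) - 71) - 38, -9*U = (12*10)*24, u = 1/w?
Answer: -419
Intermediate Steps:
u = -1 (u = 1/(-1) = -1)
U = -320 (U = -12*10*24/9 = -40*24/3 = -1/9*2880 = -320)
R(S, k) = -105 + k (R(S, k) = (((5 - 1) + k) - 71) - 38 = ((4 + k) - 71) - 38 = (-67 + k) - 38 = -105 + k)
R(203, 6) + U = (-105 + 6) - 320 = -99 - 320 = -419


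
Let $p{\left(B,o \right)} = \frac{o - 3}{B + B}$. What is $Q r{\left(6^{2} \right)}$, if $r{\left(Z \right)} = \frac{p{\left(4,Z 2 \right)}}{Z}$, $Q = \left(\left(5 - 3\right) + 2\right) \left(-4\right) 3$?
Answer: $- \frac{23}{2} \approx -11.5$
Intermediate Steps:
$Q = -48$ ($Q = \left(2 + 2\right) \left(-4\right) 3 = 4 \left(-4\right) 3 = \left(-16\right) 3 = -48$)
$p{\left(B,o \right)} = \frac{-3 + o}{2 B}$
$r{\left(Z \right)} = \frac{- \frac{3}{8} + \frac{Z}{4}}{Z}$ ($r{\left(Z \right)} = \frac{\frac{1}{2} \cdot \frac{1}{4} \left(-3 + Z 2\right)}{Z} = \frac{\frac{1}{2} \cdot \frac{1}{4} \left(-3 + 2 Z\right)}{Z} = \frac{- \frac{3}{8} + \frac{Z}{4}}{Z}$)
$Q r{\left(6^{2} \right)} = - 48 \frac{-3 + 2 \cdot 6^{2}}{8 \cdot 6^{2}} = - 48 \frac{-3 + 2 \cdot 36}{8 \cdot 36} = - 48 \cdot \frac{1}{8} \cdot \frac{1}{36} \left(-3 + 72\right) = - 48 \cdot \frac{1}{8} \cdot \frac{1}{36} \cdot 69 = \left(-48\right) \frac{23}{96} = - \frac{23}{2}$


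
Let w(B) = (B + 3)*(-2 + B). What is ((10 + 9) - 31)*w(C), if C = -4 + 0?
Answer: -72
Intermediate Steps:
C = -4
w(B) = (-2 + B)*(3 + B) (w(B) = (3 + B)*(-2 + B) = (-2 + B)*(3 + B))
((10 + 9) - 31)*w(C) = ((10 + 9) - 31)*(-6 - 4 + (-4)²) = (19 - 31)*(-6 - 4 + 16) = -12*6 = -72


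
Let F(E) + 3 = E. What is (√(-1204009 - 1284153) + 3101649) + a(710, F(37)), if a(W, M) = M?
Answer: 3101683 + I*√2488162 ≈ 3.1017e+6 + 1577.4*I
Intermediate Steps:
F(E) = -3 + E
(√(-1204009 - 1284153) + 3101649) + a(710, F(37)) = (√(-1204009 - 1284153) + 3101649) + (-3 + 37) = (√(-2488162) + 3101649) + 34 = (I*√2488162 + 3101649) + 34 = (3101649 + I*√2488162) + 34 = 3101683 + I*√2488162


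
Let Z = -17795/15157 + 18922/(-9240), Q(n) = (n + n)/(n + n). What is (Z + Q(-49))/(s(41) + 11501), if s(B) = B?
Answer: -155587937/808232474280 ≈ -0.00019250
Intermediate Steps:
Q(n) = 1 (Q(n) = (2*n)/((2*n)) = (2*n)*(1/(2*n)) = 1)
Z = -225613277/70025340 (Z = -17795*1/15157 + 18922*(-1/9240) = -17795/15157 - 9461/4620 = -225613277/70025340 ≈ -3.2219)
(Z + Q(-49))/(s(41) + 11501) = (-225613277/70025340 + 1)/(41 + 11501) = -155587937/70025340/11542 = -155587937/70025340*1/11542 = -155587937/808232474280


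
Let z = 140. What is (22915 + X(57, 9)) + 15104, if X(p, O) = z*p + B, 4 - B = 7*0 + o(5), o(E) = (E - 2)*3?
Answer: 45994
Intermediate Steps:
o(E) = -6 + 3*E (o(E) = (-2 + E)*3 = -6 + 3*E)
B = -5 (B = 4 - (7*0 + (-6 + 3*5)) = 4 - (0 + (-6 + 15)) = 4 - (0 + 9) = 4 - 1*9 = 4 - 9 = -5)
X(p, O) = -5 + 140*p (X(p, O) = 140*p - 5 = -5 + 140*p)
(22915 + X(57, 9)) + 15104 = (22915 + (-5 + 140*57)) + 15104 = (22915 + (-5 + 7980)) + 15104 = (22915 + 7975) + 15104 = 30890 + 15104 = 45994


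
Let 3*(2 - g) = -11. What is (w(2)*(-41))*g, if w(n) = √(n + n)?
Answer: -1394/3 ≈ -464.67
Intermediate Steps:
g = 17/3 (g = 2 - ⅓*(-11) = 2 + 11/3 = 17/3 ≈ 5.6667)
w(n) = √2*√n (w(n) = √(2*n) = √2*√n)
(w(2)*(-41))*g = ((√2*√2)*(-41))*(17/3) = (2*(-41))*(17/3) = -82*17/3 = -1394/3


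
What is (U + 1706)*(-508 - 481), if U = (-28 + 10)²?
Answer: -2007670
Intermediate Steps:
U = 324 (U = (-18)² = 324)
(U + 1706)*(-508 - 481) = (324 + 1706)*(-508 - 481) = 2030*(-989) = -2007670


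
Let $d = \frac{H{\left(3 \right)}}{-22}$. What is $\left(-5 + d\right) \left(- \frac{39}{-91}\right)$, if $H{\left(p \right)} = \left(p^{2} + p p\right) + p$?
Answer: $- \frac{393}{154} \approx -2.5519$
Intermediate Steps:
$H{\left(p \right)} = p + 2 p^{2}$ ($H{\left(p \right)} = \left(p^{2} + p^{2}\right) + p = 2 p^{2} + p = p + 2 p^{2}$)
$d = - \frac{21}{22}$ ($d = \frac{3 \left(1 + 2 \cdot 3\right)}{-22} = 3 \left(1 + 6\right) \left(- \frac{1}{22}\right) = 3 \cdot 7 \left(- \frac{1}{22}\right) = 21 \left(- \frac{1}{22}\right) = - \frac{21}{22} \approx -0.95455$)
$\left(-5 + d\right) \left(- \frac{39}{-91}\right) = \left(-5 - \frac{21}{22}\right) \left(- \frac{39}{-91}\right) = - \frac{131 \left(\left(-39\right) \left(- \frac{1}{91}\right)\right)}{22} = \left(- \frac{131}{22}\right) \frac{3}{7} = - \frac{393}{154}$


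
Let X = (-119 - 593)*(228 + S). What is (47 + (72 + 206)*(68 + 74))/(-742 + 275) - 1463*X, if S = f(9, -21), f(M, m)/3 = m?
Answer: 80264763557/467 ≈ 1.7187e+8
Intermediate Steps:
f(M, m) = 3*m
S = -63 (S = 3*(-21) = -63)
X = -117480 (X = (-119 - 593)*(228 - 63) = -712*165 = -117480)
(47 + (72 + 206)*(68 + 74))/(-742 + 275) - 1463*X = (47 + (72 + 206)*(68 + 74))/(-742 + 275) - 1463*(-117480) = (47 + 278*142)/(-467) + 171873240 = (47 + 39476)*(-1/467) + 171873240 = 39523*(-1/467) + 171873240 = -39523/467 + 171873240 = 80264763557/467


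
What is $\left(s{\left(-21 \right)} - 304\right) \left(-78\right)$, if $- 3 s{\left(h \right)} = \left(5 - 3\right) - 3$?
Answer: $23686$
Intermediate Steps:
$s{\left(h \right)} = \frac{1}{3}$ ($s{\left(h \right)} = - \frac{\left(5 - 3\right) - 3}{3} = - \frac{2 - 3}{3} = \left(- \frac{1}{3}\right) \left(-1\right) = \frac{1}{3}$)
$\left(s{\left(-21 \right)} - 304\right) \left(-78\right) = \left(\frac{1}{3} - 304\right) \left(-78\right) = \left(- \frac{911}{3}\right) \left(-78\right) = 23686$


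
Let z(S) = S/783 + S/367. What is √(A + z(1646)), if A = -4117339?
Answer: I*√37777139889404991/95787 ≈ 2029.1*I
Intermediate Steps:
z(S) = 1150*S/287361 (z(S) = S*(1/783) + S*(1/367) = S/783 + S/367 = 1150*S/287361)
√(A + z(1646)) = √(-4117339 + (1150/287361)*1646) = √(-4117339 + 1892900/287361) = √(-1183160759479/287361) = I*√37777139889404991/95787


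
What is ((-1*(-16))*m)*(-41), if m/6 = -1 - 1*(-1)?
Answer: 0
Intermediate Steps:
m = 0 (m = 6*(-1 - 1*(-1)) = 6*(-1 + 1) = 6*0 = 0)
((-1*(-16))*m)*(-41) = (-1*(-16)*0)*(-41) = (16*0)*(-41) = 0*(-41) = 0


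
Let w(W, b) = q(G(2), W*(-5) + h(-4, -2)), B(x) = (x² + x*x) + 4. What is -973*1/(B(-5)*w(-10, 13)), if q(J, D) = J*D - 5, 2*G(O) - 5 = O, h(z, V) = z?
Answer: -973/8424 ≈ -0.11550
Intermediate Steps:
G(O) = 5/2 + O/2
B(x) = 4 + 2*x² (B(x) = (x² + x²) + 4 = 2*x² + 4 = 4 + 2*x²)
q(J, D) = -5 + D*J (q(J, D) = D*J - 5 = -5 + D*J)
w(W, b) = -19 - 35*W/2 (w(W, b) = -5 + (W*(-5) - 4)*(5/2 + (½)*2) = -5 + (-5*W - 4)*(5/2 + 1) = -5 + (-4 - 5*W)*(7/2) = -5 + (-14 - 35*W/2) = -19 - 35*W/2)
-973*1/(B(-5)*w(-10, 13)) = -973*1/((-19 - 35/2*(-10))*(4 + 2*(-5)²)) = -973*1/((-19 + 175)*(4 + 2*25)) = -973*1/(156*(4 + 50)) = -973/(156*54) = -973/8424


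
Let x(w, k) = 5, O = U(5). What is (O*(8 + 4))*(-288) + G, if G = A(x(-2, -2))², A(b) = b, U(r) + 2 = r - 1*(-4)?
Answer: -24167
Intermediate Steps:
U(r) = 2 + r (U(r) = -2 + (r - 1*(-4)) = -2 + (r + 4) = -2 + (4 + r) = 2 + r)
O = 7 (O = 2 + 5 = 7)
G = 25 (G = 5² = 25)
(O*(8 + 4))*(-288) + G = (7*(8 + 4))*(-288) + 25 = (7*12)*(-288) + 25 = 84*(-288) + 25 = -24192 + 25 = -24167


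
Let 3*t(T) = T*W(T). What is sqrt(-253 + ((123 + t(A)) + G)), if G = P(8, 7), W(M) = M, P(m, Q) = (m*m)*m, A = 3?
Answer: sqrt(385) ≈ 19.621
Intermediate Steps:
P(m, Q) = m**3 (P(m, Q) = m**2*m = m**3)
G = 512 (G = 8**3 = 512)
t(T) = T**2/3 (t(T) = (T*T)/3 = T**2/3)
sqrt(-253 + ((123 + t(A)) + G)) = sqrt(-253 + ((123 + (1/3)*3**2) + 512)) = sqrt(-253 + ((123 + (1/3)*9) + 512)) = sqrt(-253 + ((123 + 3) + 512)) = sqrt(-253 + (126 + 512)) = sqrt(-253 + 638) = sqrt(385)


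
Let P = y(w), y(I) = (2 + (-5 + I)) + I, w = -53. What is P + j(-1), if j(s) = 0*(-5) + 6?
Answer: -103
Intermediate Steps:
y(I) = -3 + 2*I (y(I) = (-3 + I) + I = -3 + 2*I)
j(s) = 6 (j(s) = 0 + 6 = 6)
P = -109 (P = -3 + 2*(-53) = -3 - 106 = -109)
P + j(-1) = -109 + 6 = -103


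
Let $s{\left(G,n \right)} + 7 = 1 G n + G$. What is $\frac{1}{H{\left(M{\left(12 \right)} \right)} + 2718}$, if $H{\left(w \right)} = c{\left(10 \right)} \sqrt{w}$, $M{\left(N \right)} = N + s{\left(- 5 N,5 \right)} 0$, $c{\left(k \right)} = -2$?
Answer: $\frac{453}{1231246} + \frac{\sqrt{3}}{1846869} \approx 0.00036886$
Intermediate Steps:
$s{\left(G,n \right)} = -7 + G + G n$ ($s{\left(G,n \right)} = -7 + \left(1 G n + G\right) = -7 + \left(G n + G\right) = -7 + \left(G + G n\right) = -7 + G + G n$)
$M{\left(N \right)} = N$ ($M{\left(N \right)} = N + \left(-7 - 5 N + - 5 N 5\right) 0 = N + \left(-7 - 5 N - 25 N\right) 0 = N + \left(-7 - 30 N\right) 0 = N + 0 = N$)
$H{\left(w \right)} = - 2 \sqrt{w}$
$\frac{1}{H{\left(M{\left(12 \right)} \right)} + 2718} = \frac{1}{- 2 \sqrt{12} + 2718} = \frac{1}{- 2 \cdot 2 \sqrt{3} + 2718} = \frac{1}{- 4 \sqrt{3} + 2718} = \frac{1}{2718 - 4 \sqrt{3}}$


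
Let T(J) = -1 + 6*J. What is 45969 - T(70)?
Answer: 45550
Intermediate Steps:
45969 - T(70) = 45969 - (-1 + 6*70) = 45969 - (-1 + 420) = 45969 - 1*419 = 45969 - 419 = 45550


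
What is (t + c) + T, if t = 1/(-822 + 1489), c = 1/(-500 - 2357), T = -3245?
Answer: -6183731465/1905619 ≈ -3245.0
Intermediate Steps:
c = -1/2857 (c = 1/(-2857) = -1/2857 ≈ -0.00035002)
t = 1/667 ≈ 0.0014993
(t + c) + T = (1/667 - 1/2857) - 3245 = 2190/1905619 - 3245 = -6183731465/1905619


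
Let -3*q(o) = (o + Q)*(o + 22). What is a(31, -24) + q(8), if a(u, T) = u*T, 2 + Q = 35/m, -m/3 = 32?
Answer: -38417/48 ≈ -800.35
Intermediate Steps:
m = -96 (m = -3*32 = -96)
Q = -227/96 (Q = -2 + 35/(-96) = -2 + 35*(-1/96) = -2 - 35/96 = -227/96 ≈ -2.3646)
a(u, T) = T*u
q(o) = -(22 + o)*(-227/96 + o)/3 (q(o) = -(o - 227/96)*(o + 22)/3 = -(-227/96 + o)*(22 + o)/3 = -(22 + o)*(-227/96 + o)/3)
a(31, -24) + q(8) = -24*31 + (2497/144 - 1885/288*8 - ⅓*8²) = -744 + (2497/144 - 1885/36 - ⅓*64) = -744 + (2497/144 - 1885/36 - 64/3) = -744 - 2705/48 = -38417/48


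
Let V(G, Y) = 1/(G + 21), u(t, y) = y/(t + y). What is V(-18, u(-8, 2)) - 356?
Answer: -1067/3 ≈ -355.67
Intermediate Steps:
V(G, Y) = 1/(21 + G)
V(-18, u(-8, 2)) - 356 = 1/(21 - 18) - 356 = 1/3 - 356 = -1067/3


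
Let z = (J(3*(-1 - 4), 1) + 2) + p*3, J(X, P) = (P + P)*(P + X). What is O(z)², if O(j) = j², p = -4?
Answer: 2085136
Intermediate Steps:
J(X, P) = 2*P*(P + X) (J(X, P) = (2*P)*(P + X) = 2*P*(P + X))
z = -38 (z = (2*1*(1 + 3*(-1 - 4)) + 2) - 4*3 = (2*1*(1 + 3*(-5)) + 2) - 12 = (2*1*(1 - 15) + 2) - 12 = (2*1*(-14) + 2) - 12 = (-28 + 2) - 12 = -26 - 12 = -38)
O(z)² = ((-38)²)² = 1444² = 2085136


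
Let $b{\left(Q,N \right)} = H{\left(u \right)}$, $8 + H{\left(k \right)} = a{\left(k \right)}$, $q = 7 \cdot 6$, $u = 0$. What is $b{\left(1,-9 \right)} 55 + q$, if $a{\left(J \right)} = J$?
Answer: $-398$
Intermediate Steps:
$q = 42$
$H{\left(k \right)} = -8 + k$
$b{\left(Q,N \right)} = -8$ ($b{\left(Q,N \right)} = -8 + 0 = -8$)
$b{\left(1,-9 \right)} 55 + q = \left(-8\right) 55 + 42 = -440 + 42 = -398$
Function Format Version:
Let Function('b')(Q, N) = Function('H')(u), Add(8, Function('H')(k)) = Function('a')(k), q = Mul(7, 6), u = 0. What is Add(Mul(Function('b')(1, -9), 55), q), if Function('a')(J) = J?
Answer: -398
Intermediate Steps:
q = 42
Function('H')(k) = Add(-8, k)
Function('b')(Q, N) = -8 (Function('b')(Q, N) = Add(-8, 0) = -8)
Add(Mul(Function('b')(1, -9), 55), q) = Add(Mul(-8, 55), 42) = Add(-440, 42) = -398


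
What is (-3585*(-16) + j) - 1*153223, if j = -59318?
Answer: -155181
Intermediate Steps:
(-3585*(-16) + j) - 1*153223 = (-3585*(-16) - 59318) - 1*153223 = (57360 - 59318) - 153223 = -1958 - 153223 = -155181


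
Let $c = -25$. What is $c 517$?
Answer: $-12925$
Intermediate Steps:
$c 517 = \left(-25\right) 517 = -12925$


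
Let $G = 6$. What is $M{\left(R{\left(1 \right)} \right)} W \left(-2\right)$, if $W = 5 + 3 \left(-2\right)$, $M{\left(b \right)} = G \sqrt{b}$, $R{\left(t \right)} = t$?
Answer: $12$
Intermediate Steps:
$M{\left(b \right)} = 6 \sqrt{b}$
$W = -1$ ($W = 5 - 6 = -1$)
$M{\left(R{\left(1 \right)} \right)} W \left(-2\right) = 6 \sqrt{1} \left(-1\right) \left(-2\right) = 6 \cdot 1 \left(-1\right) \left(-2\right) = 6 \left(-1\right) \left(-2\right) = \left(-6\right) \left(-2\right) = 12$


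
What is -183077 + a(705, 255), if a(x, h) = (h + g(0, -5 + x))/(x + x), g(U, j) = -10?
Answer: -51627665/282 ≈ -1.8308e+5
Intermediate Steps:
a(x, h) = (-10 + h)/(2*x) (a(x, h) = (h - 10)/(x + x) = (-10 + h)/((2*x)) = (-10 + h)*(1/(2*x)) = (-10 + h)/(2*x))
-183077 + a(705, 255) = -183077 + (½)*(-10 + 255)/705 = -183077 + (½)*(1/705)*245 = -183077 + 49/282 = -51627665/282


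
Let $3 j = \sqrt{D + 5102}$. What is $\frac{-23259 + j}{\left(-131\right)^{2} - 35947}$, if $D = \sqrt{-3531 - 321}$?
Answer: $\frac{7753}{6262} - \frac{\sqrt{5102 + 6 i \sqrt{107}}}{56358} \approx 1.2368 - 7.7087 \cdot 10^{-6} i$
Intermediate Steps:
$D = 6 i \sqrt{107}$ ($D = \sqrt{-3852} = 6 i \sqrt{107} \approx 62.064 i$)
$j = \frac{\sqrt{5102 + 6 i \sqrt{107}}}{3}$ ($j = \frac{\sqrt{6 i \sqrt{107} + 5102}}{3} = \frac{\sqrt{5102 + 6 i \sqrt{107}}}{3} \approx 23.81 + 0.14481 i$)
$\frac{-23259 + j}{\left(-131\right)^{2} - 35947} = \frac{-23259 + \frac{\sqrt{5102 + 6 i \sqrt{107}}}{3}}{\left(-131\right)^{2} - 35947} = \frac{-23259 + \frac{\sqrt{5102 + 6 i \sqrt{107}}}{3}}{17161 - 35947} = \frac{-23259 + \frac{\sqrt{5102 + 6 i \sqrt{107}}}{3}}{-18786} = \left(-23259 + \frac{\sqrt{5102 + 6 i \sqrt{107}}}{3}\right) \left(- \frac{1}{18786}\right) = \frac{7753}{6262} - \frac{\sqrt{5102 + 6 i \sqrt{107}}}{56358}$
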